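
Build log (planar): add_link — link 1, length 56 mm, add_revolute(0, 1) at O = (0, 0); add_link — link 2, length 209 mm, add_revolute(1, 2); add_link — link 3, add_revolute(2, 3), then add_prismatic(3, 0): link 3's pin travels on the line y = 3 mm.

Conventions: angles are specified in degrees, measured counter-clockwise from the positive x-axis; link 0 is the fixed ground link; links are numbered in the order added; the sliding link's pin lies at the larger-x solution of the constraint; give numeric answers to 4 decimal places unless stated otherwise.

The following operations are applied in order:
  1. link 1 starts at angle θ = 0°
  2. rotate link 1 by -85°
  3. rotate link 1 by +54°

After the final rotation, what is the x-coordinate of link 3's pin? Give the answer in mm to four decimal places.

geometry: r = 56 mm, L = 209 mm, e = 3 mm; θ starts at 0°
rotate link 1 by -85°: θ ← 0° -85° = -85°
rotate link 1 by +54°: θ ← -85° +54° = -31°
crank pin P = (r cos θ, r sin θ) = (48.001369, -28.842132)
h = r sin θ − e = -28.842132 − 3 = -31.842132
x = r cos θ + √(L² − h²) = 48.001369 + 206.560109 = 254.561478

254.5615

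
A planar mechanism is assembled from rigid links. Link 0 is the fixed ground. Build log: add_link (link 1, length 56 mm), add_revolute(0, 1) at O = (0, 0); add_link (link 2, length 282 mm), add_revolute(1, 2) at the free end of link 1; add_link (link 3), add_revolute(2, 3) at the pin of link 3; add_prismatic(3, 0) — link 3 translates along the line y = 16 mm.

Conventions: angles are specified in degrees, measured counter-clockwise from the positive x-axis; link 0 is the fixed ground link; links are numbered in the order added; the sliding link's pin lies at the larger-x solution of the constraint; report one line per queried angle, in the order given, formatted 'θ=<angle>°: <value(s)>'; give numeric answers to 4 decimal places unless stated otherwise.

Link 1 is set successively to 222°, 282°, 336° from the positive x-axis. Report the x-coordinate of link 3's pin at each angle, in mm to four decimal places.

geometry: r = 56 mm, L = 282 mm, e = 16 mm
θ=222°: crank pin P = (r cos θ, r sin θ) = (-41.616110, -37.471314)
θ=222°: h = r sin θ − e = -37.471314 − 16 = -53.471314
θ=222°: x = r cos θ + √(L² − h²) = -41.616110 + 276.884125 = 235.268015
θ=282°: crank pin P = (r cos θ, r sin θ) = (11.643055, -54.776266)
θ=282°: h = r sin θ − e = -54.776266 − 16 = -70.776266
θ=282°: x = r cos θ + √(L² − h²) = 11.643055 + 272.973845 = 284.616900
θ=336°: crank pin P = (r cos θ, r sin θ) = (51.158546, -22.777252)
θ=336°: h = r sin θ − e = -22.777252 − 16 = -38.777252
θ=336°: x = r cos θ + √(L² − h²) = 51.158546 + 279.321186 = 330.479731

θ=222°: 235.2680
θ=282°: 284.6169
θ=336°: 330.4797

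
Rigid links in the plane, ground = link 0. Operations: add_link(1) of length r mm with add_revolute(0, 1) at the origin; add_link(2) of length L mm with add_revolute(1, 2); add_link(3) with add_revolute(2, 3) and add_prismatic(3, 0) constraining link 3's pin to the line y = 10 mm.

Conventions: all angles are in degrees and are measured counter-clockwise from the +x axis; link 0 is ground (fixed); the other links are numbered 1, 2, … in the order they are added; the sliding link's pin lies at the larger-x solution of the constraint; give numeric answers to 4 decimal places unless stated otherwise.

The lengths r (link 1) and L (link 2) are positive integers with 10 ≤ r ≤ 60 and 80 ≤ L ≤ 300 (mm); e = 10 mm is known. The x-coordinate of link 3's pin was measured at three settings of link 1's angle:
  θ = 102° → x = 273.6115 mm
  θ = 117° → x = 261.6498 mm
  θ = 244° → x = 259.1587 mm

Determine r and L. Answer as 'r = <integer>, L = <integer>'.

constraint per measurement: (x − r cos θ)² + (r sin θ − e)² = L²
subtracting the θ₁ and θ₂ equations cancels the r² and L² terms:
r = (x₁² − x₂²) / (2[(x₁cos θ₁ + e sin θ₁) − (x₂cos θ₂ + e sin θ₂)]) = 51.0000 → r = 51
L² = (x₁ − r cos θ₁)² + (r sin θ₁ − e)² = 82369.0194 → L = 287.0000 → L = 287
check at θ₃=244°: x = 259.1587 (printed 259.1587) ✓

r = 51, L = 287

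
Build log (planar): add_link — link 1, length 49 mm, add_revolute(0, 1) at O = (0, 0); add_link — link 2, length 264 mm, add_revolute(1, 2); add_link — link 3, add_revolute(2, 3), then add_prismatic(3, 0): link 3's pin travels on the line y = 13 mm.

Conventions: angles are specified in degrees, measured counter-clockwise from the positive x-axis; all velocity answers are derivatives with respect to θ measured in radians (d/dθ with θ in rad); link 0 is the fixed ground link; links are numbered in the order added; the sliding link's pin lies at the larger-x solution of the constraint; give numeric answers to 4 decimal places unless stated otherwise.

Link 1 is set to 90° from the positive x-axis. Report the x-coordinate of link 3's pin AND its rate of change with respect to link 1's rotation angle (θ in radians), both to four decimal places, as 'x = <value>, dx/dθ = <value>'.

geometry: r = 49 mm, L = 264 mm, e = 13 mm
crank pin P = (r cos θ, r sin θ) = (0.000000, 49.000000)
h = r sin θ − e = 49.000000 − 13 = 36.000000
x = r cos θ + √(L² − h²) = 0.000000 + 261.533937 = 261.533937
dx/dθ = −r sin θ − h·r cos θ/√(L² − h²) (θ in radians; h = 36.000000) = -49.000000

x = 261.5339, dx/dθ = -49.0000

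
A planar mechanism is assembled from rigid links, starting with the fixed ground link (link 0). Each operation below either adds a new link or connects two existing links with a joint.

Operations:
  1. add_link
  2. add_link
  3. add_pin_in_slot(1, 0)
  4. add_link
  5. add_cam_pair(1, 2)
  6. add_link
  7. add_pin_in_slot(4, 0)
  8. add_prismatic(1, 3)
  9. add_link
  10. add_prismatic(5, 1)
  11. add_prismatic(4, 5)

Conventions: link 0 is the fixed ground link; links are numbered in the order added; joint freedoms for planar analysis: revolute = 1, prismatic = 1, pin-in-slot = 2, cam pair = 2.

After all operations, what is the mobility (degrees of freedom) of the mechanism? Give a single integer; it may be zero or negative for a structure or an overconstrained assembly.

(L,J1,J2)=(1,0,0); link0 fixed
link1: (2,0,0)
link2: (3,0,0)
PS 1-0 [J2]: (3,0,1)
link3: (4,0,1)
C 1-2 [J2]: (4,0,2)
link4: (5,0,2)
PS 4-0 [J2]: (5,0,3)
P 1-3 [J1]: (5,1,3)
link5: (6,1,3)
P 5-1 [J1]: (6,2,3)
P 4-5 [J1]: (6,3,3)
Grübler: 3·5 − 2·3 − 3 = 6

M = 6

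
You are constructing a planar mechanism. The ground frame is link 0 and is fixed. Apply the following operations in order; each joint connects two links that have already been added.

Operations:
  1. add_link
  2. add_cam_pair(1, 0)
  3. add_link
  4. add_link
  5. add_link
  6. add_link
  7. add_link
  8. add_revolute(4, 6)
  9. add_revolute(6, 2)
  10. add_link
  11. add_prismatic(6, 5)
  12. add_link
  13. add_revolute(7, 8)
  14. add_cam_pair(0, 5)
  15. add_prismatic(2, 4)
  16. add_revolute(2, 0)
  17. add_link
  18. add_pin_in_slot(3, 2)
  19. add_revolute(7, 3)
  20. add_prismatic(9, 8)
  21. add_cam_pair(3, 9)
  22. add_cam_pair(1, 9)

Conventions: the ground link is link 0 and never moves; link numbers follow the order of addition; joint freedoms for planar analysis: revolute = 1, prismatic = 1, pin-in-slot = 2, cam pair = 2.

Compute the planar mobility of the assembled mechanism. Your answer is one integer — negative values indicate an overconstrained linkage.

ground; <1,0,0>
#1 <2,0,0>
C:1↔0 J2 <2,0,1>
#2 <3,0,1>
#3 <4,0,1>
#4 <5,0,1>
#5 <6,0,1>
#6 <7,0,1>
R:4↔6 J1 <7,1,1>
R:6↔2 J1 <7,2,1>
#7 <8,2,1>
P:6↔5 J1 <8,3,1>
#8 <9,3,1>
R:7↔8 J1 <9,4,1>
C:0↔5 J2 <9,4,2>
P:2↔4 J1 <9,5,2>
R:2↔0 J1 <9,6,2>
#9 <10,6,2>
PS:3↔2 J2 <10,6,3>
R:7↔3 J1 <10,7,3>
P:9↔8 J1 <10,8,3>
C:3↔9 J2 <10,8,4>
C:1↔9 J2 <10,8,5>
3×9 − 2×8 − 1×5 = 6

M = 6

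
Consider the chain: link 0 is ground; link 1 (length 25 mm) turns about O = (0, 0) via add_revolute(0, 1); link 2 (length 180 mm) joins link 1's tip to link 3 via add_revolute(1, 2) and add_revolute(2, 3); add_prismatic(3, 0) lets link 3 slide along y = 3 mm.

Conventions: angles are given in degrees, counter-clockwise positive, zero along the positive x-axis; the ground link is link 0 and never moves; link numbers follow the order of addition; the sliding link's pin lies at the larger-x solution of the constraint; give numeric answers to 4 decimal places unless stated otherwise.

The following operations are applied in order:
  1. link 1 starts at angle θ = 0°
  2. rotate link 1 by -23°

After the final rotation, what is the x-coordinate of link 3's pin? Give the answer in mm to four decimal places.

geometry: r = 25 mm, L = 180 mm, e = 3 mm; θ starts at 0°
rotate link 1 by -23°: θ ← 0° -23° = -23°
crank pin P = (r cos θ, r sin θ) = (23.012621, -9.768278)
h = r sin θ − e = -9.768278 − 3 = -12.768278
x = r cos θ + √(L² − h²) = 23.012621 + 179.546571 = 202.559192

202.5592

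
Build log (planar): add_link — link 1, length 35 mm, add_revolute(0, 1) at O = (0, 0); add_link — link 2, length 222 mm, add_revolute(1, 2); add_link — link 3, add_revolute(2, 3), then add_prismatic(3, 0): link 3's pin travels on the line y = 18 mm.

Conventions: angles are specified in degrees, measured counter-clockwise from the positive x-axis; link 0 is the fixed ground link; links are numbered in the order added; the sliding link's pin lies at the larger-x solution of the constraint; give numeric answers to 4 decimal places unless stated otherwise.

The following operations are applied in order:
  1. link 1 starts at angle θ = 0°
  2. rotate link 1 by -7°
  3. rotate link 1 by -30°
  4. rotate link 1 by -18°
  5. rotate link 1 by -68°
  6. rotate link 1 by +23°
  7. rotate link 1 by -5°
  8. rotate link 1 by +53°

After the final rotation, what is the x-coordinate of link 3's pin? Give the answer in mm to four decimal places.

geometry: r = 35 mm, L = 222 mm, e = 18 mm; θ starts at 0°
rotate link 1 by -7°: θ ← 0° -7° = -7°
rotate link 1 by -30°: θ ← -7° -30° = -37°
rotate link 1 by -18°: θ ← -37° -18° = -55°
rotate link 1 by -68°: θ ← -55° -68° = -123°
rotate link 1 by +23°: θ ← -123° +23° = -100°
rotate link 1 by -5°: θ ← -100° -5° = -105°
rotate link 1 by +53°: θ ← -105° +53° = -52°
crank pin P = (r cos θ, r sin θ) = (21.548152, -27.580376)
h = r sin θ − e = -27.580376 − 18 = -45.580376
x = r cos θ + √(L² − h²) = 21.548152 + 217.270406 = 238.818558

238.8186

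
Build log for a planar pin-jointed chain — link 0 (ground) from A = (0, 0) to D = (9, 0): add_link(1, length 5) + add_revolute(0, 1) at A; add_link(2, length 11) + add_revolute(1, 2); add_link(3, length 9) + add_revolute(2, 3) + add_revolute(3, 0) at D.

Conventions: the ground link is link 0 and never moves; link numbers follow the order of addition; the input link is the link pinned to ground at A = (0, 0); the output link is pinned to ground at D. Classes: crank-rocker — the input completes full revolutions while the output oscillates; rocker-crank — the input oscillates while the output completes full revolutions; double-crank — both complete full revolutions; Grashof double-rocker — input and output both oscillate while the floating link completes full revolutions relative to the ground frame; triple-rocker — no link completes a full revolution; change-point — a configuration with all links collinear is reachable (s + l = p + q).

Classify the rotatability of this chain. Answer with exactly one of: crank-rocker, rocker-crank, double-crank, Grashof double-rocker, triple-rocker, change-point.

lengths: ground=9, input=5, coupler=11, output=9
sorted: s=5 (shortest), l=11 (longest), p+q=18
s + l = 16 vs p + q = 18
s + l < p + q (Grashof) with shortest = input link → crank-rocker

crank-rocker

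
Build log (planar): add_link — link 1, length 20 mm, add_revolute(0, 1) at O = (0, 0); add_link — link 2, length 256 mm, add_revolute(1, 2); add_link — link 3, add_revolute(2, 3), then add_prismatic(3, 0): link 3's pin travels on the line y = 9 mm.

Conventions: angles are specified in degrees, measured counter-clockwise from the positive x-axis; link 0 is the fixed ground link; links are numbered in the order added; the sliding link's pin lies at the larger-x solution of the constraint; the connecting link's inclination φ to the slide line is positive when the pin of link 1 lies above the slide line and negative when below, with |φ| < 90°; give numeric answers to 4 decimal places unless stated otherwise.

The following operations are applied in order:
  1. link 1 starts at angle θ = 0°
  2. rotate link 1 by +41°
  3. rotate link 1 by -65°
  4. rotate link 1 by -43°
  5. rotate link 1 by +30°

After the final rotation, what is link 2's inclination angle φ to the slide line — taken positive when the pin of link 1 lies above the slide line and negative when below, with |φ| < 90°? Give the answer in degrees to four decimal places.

geometry: r = 20 mm, L = 256 mm, e = 9 mm; θ starts at 0°
rotate link 1 by +41°: θ ← 0° +41° = 41°
rotate link 1 by -65°: θ ← 41° -65° = -24°
rotate link 1 by -43°: θ ← -24° -43° = -67°
rotate link 1 by +30°: θ ← -67° +30° = -37°
h = r sin θ − e = -12.036300 − 9 = -21.036300
sin φ = h / L = -21.036300 / 256 = -0.08217305
φ = arcsin(-0.08217305) = -4.713484°

-4.7135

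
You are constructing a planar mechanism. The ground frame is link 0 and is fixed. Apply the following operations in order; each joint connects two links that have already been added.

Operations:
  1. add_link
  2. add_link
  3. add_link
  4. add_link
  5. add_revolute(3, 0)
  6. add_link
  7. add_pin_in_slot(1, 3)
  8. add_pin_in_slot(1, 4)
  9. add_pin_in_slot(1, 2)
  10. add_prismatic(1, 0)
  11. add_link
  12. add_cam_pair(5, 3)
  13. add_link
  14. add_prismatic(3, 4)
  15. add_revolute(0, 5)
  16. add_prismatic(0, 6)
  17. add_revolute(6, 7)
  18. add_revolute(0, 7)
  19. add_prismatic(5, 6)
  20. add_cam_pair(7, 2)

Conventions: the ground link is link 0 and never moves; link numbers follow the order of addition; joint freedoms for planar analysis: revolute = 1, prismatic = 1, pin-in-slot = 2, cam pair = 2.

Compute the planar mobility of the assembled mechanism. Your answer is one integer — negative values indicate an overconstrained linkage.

ground; <1,0,0>
#1 <2,0,0>
#2 <3,0,0>
#3 <4,0,0>
#4 <5,0,0>
R:3↔0 J1 <5,1,0>
#5 <6,1,0>
PS:1↔3 J2 <6,1,1>
PS:1↔4 J2 <6,1,2>
PS:1↔2 J2 <6,1,3>
P:1↔0 J1 <6,2,3>
#6 <7,2,3>
C:5↔3 J2 <7,2,4>
#7 <8,2,4>
P:3↔4 J1 <8,3,4>
R:0↔5 J1 <8,4,4>
P:0↔6 J1 <8,5,4>
R:6↔7 J1 <8,6,4>
R:0↔7 J1 <8,7,4>
P:5↔6 J1 <8,8,4>
C:7↔2 J2 <8,8,5>
3×7 − 2×8 − 1×5 = 0

M = 0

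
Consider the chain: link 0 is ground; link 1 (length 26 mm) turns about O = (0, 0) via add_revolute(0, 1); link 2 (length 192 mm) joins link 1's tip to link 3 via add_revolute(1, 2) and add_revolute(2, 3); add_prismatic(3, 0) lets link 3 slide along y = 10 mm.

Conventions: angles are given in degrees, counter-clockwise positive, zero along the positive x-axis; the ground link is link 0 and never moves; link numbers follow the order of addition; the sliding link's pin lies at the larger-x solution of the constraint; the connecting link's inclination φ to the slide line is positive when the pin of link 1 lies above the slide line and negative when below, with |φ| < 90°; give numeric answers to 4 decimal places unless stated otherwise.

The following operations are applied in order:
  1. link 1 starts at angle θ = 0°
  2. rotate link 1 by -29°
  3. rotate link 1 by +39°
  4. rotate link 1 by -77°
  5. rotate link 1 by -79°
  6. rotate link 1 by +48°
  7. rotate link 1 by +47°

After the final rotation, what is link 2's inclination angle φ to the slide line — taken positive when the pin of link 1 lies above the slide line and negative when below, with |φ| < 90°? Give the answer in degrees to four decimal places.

geometry: r = 26 mm, L = 192 mm, e = 10 mm; θ starts at 0°
rotate link 1 by -29°: θ ← 0° -29° = -29°
rotate link 1 by +39°: θ ← -29° +39° = 10°
rotate link 1 by -77°: θ ← 10° -77° = -67°
rotate link 1 by -79°: θ ← -67° -79° = -146°
rotate link 1 by +48°: θ ← -146° +48° = -98°
rotate link 1 by +47°: θ ← -98° +47° = -51°
h = r sin θ − e = -20.205795 − 10 = -30.205795
sin φ = h / L = -30.205795 / 192 = -0.15732185
φ = arcsin(-0.15732185) = -9.051481°

-9.0515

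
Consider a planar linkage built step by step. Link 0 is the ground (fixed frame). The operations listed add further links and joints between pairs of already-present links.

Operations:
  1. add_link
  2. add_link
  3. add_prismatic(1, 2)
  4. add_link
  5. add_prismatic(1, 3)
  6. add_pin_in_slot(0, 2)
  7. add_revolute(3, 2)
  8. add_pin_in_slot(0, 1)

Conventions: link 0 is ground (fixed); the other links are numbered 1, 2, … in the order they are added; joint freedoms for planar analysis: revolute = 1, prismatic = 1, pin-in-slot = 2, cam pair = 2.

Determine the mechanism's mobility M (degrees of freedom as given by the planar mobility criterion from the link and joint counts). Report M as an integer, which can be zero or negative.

(L,J1,J2)=(1,0,0); link0 fixed
link1: (2,0,0)
link2: (3,0,0)
P 1-2 [J1]: (3,1,0)
link3: (4,1,0)
P 1-3 [J1]: (4,2,0)
PS 0-2 [J2]: (4,2,1)
R 3-2 [J1]: (4,3,1)
PS 0-1 [J2]: (4,3,2)
Grübler: 3·3 − 2·3 − 2 = 1

M = 1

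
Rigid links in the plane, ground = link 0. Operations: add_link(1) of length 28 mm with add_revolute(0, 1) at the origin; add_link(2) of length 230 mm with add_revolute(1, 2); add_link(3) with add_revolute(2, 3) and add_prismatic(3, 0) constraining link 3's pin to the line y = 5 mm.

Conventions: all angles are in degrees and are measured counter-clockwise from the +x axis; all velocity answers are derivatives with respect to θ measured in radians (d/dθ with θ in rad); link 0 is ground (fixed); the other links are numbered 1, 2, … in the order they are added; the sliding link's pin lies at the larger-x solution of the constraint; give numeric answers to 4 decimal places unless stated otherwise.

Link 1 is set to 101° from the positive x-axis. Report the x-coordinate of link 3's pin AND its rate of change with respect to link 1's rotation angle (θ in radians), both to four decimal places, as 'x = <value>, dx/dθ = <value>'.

geometry: r = 28 mm, L = 230 mm, e = 5 mm
crank pin P = (r cos θ, r sin θ) = (-5.342652, 27.485561)
h = r sin θ − e = 27.485561 − 5 = 22.485561
x = r cos θ + √(L² − h²) = -5.342652 + 228.898230 = 223.555578
dx/dθ = −r sin θ − h·r cos θ/√(L² − h²) (θ in radians; h = 22.485561) = -26.960732

x = 223.5556, dx/dθ = -26.9607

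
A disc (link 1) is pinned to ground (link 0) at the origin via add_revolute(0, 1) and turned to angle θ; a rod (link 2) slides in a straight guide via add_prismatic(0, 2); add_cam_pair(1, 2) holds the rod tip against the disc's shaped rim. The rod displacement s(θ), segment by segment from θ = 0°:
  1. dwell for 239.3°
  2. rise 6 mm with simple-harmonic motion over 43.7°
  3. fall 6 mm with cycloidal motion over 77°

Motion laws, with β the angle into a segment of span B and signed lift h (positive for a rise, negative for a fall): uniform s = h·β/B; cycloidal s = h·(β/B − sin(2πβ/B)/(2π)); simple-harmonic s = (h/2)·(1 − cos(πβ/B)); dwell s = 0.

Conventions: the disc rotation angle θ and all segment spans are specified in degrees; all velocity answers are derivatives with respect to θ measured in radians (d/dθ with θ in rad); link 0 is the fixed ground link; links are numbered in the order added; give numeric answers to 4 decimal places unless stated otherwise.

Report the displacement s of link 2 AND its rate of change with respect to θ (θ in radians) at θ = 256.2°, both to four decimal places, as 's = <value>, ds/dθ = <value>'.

segment 1 (0° to 239.3°, dwell): s unchanged at 0.0000
θ = 256.2° falls in segment 2 (239.3° to 283°, simple-harmonic, h = 6): β = 256.2 − 239.3 = 16.9°, B = 43.7°; Δs = 6/2·(1 − cos(π·0.3867)) = 1.9548; s = 0.0000 + 1.9548 = 1.9548
velocity in seg [239.3°–283°] (simple-harmonic), θ in radians: β = 16.9° = 0.2950 rad, B = 43.7° = 0.7627 rad; ds/dθ = (πh/(2B)) sin(πβ/B) = (π·6/(2·0.7627)) sin(π·0.3867) = 11.582800 mm/rad

s = 1.9548, ds/dθ = 11.5828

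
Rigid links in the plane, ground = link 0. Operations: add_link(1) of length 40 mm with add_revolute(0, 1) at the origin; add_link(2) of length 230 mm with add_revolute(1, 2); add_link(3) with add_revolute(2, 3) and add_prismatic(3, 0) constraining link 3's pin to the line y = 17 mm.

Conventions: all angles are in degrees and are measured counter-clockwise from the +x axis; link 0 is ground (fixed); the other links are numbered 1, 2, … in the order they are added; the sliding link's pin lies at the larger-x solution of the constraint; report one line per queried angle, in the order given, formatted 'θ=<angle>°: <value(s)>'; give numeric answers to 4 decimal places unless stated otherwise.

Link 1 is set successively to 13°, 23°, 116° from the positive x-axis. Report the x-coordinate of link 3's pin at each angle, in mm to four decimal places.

geometry: r = 40 mm, L = 230 mm, e = 17 mm
θ=13°: crank pin P = (r cos θ, r sin θ) = (38.974803, 8.998042)
θ=13°: h = r sin θ − e = 8.998042 − 17 = -8.001958
θ=13°: x = r cos θ + √(L² − h²) = 38.974803 + 229.860759 = 268.835562
θ=23°: crank pin P = (r cos θ, r sin θ) = (36.820194, 15.629245)
θ=23°: h = r sin θ − e = 15.629245 − 17 = -1.370755
θ=23°: x = r cos θ + √(L² − h²) = 36.820194 + 229.995915 = 266.816109
θ=116°: crank pin P = (r cos θ, r sin θ) = (-17.534846, 35.951762)
θ=116°: h = r sin θ − e = 35.951762 − 17 = 18.951762
θ=116°: x = r cos θ + √(L² − h²) = -17.534846 + 229.217867 = 211.683022

θ=13°: 268.8356
θ=23°: 266.8161
θ=116°: 211.6830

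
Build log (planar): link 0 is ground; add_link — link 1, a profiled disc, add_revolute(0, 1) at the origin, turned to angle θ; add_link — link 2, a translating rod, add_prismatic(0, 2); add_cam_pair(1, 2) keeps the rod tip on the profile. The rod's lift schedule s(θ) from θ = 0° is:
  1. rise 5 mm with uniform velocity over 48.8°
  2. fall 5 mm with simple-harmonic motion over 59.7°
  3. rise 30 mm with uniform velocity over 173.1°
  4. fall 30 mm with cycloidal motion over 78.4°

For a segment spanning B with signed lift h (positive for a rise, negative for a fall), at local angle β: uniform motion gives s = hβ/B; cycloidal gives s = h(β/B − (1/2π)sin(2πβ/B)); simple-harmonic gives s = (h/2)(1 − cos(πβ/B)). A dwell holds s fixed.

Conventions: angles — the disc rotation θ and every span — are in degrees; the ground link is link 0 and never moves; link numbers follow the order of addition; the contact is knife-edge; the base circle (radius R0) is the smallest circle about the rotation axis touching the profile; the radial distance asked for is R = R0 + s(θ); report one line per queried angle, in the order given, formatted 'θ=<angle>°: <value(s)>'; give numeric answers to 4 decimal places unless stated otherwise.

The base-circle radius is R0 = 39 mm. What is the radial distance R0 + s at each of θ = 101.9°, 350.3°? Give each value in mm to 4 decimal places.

seg 1 [0°–48.8°] uniform, h=5: full span → s += 5 → s = 5.0000
seg 2 [48.8°–108.5°] simple-harmonic, h=-5: θ=101.9° here. β=53.1, B=59.7. -5/2·(1 − cos(π·0.8894)) = -4.8507 → s = 0.1493
seg 2 [48.8°–108.5°] simple-harmonic, h=-5: full span → s += -5 → s = 0.0000
seg 3 [108.5°–281.6°] uniform, h=30: full span → s += 30 → s = 30.0000
seg 4 [281.6°–360°] cycloidal, h=-30: θ=350.3° here. β=68.7, B=78.4. -30·(0.8763 − sin(2π·0.8763)/(2π)) = -29.6373 → s = 0.3627
θ=101.9°: R = R0 + s = 39 + 0.1493 = 39.1493
θ=350.3°: R = R0 + s = 39 + 0.3627 = 39.3627

θ=101.9°: 39.1493
θ=350.3°: 39.3627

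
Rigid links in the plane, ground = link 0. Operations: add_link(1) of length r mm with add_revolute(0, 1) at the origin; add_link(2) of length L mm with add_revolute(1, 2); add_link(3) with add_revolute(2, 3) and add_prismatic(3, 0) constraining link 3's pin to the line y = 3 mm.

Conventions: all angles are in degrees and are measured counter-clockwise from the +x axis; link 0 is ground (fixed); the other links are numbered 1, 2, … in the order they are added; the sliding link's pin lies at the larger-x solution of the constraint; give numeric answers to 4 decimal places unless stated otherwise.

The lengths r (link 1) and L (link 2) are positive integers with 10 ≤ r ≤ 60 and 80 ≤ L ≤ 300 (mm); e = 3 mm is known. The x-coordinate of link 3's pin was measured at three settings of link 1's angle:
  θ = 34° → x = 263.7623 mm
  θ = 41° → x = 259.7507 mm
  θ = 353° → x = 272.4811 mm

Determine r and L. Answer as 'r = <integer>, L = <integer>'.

constraint per measurement: (x − r cos θ)² + (r sin θ − e)² = L²
subtracting the θ₁ and θ₂ equations cancels the r² and L² terms:
r = (x₁² − x₂²) / (2[(x₁cos θ₁ + e sin θ₁) − (x₂cos θ₂ + e sin θ₂)]) = 46.9997 → r = 47
L² = (x₁ − r cos θ₁)² + (r sin θ₁ − e)² = 51075.9860 → L = 226.0000 → L = 226
check at θ₃=353°: x = 272.4811 (printed 272.4811) ✓

r = 47, L = 226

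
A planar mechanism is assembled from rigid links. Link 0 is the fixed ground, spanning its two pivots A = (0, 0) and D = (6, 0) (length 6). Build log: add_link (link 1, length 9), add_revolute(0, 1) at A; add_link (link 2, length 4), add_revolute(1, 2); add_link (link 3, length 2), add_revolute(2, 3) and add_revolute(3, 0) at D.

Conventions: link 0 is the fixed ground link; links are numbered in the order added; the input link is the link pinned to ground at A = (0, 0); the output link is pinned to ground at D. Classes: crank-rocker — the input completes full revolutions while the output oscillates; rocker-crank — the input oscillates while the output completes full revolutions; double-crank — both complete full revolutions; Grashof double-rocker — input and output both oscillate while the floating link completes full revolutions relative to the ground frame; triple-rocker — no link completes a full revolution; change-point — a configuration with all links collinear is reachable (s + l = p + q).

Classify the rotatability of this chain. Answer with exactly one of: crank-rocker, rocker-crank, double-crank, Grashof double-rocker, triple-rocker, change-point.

lengths: ground=6, input=9, coupler=4, output=2
sorted: s=2 (shortest), l=9 (longest), p+q=10
s + l = 11 vs p + q = 10
s + l > p + q → non-Grashof → no link fully rotates → triple-rocker

triple-rocker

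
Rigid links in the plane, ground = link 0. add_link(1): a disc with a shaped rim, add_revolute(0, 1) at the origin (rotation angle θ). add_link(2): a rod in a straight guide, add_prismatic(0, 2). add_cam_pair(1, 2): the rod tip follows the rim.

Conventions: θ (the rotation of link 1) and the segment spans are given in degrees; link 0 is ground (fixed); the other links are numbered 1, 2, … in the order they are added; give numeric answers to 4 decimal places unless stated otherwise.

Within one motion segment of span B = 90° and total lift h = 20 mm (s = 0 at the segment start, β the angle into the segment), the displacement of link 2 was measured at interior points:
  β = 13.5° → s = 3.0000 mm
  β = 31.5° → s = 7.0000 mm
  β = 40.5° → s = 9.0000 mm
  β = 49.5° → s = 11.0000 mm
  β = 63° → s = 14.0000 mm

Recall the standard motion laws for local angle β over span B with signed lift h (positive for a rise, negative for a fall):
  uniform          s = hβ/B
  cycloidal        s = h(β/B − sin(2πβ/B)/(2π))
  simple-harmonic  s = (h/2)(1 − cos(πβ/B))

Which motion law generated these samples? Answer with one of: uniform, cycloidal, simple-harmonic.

candidates at β/B = r: uniform s = h·r (linear in β); cycloidal s = h·(r − sin(2πr)/(2π)); simple-harmonic s = (h/2)(1 − cos(πr))
β=13.5°: printed 3.0000 | uniform 3.0000, cycloidal 0.4248, simple-harmonic 1.0899
β=31.5°: printed 7.0000 | uniform 7.0000, cycloidal 4.4248, simple-harmonic 5.4601
β=40.5°: printed 9.0000 | uniform 9.0000, cycloidal 8.0164, simple-harmonic 8.4357
β=49.5°: printed 11.0000 | uniform 11.0000, cycloidal 11.9836, simple-harmonic 11.5643
β=63°: printed 14.0000 | uniform 14.0000, cycloidal 17.0273, simple-harmonic 15.8779
only one law matches every sample → uniform

uniform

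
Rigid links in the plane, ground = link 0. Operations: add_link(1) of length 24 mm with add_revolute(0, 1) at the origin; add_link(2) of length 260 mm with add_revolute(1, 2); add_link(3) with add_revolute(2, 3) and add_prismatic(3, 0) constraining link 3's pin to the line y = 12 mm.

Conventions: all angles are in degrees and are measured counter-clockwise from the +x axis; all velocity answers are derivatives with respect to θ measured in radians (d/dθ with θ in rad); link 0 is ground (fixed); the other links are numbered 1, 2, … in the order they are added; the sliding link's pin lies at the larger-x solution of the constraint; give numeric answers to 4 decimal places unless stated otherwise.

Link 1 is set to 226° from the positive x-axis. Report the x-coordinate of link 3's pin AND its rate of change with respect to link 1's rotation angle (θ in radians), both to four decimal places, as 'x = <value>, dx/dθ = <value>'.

geometry: r = 24 mm, L = 260 mm, e = 12 mm
crank pin P = (r cos θ, r sin θ) = (-16.671801, -17.264155)
h = r sin θ − e = -17.264155 − 12 = -29.264155
x = r cos θ + √(L² − h²) = -16.671801 + 258.347845 = 241.676045
dx/dθ = −r sin θ − h·r cos θ/√(L² − h²) (θ in radians; h = -29.264155) = 15.375670

x = 241.6760, dx/dθ = 15.3757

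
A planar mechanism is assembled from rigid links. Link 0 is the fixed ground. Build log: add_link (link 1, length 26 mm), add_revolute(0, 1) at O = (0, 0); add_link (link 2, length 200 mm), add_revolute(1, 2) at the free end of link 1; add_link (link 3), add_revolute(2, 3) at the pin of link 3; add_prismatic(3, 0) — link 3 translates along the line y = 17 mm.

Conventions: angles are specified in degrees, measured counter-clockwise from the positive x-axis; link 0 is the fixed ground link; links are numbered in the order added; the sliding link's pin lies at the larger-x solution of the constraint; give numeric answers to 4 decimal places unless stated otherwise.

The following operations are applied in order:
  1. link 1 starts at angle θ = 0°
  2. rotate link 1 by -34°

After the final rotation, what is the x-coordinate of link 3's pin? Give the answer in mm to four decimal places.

geometry: r = 26 mm, L = 200 mm, e = 17 mm; θ starts at 0°
rotate link 1 by -34°: θ ← 0° -34° = -34°
crank pin P = (r cos θ, r sin θ) = (21.554977, -14.539015)
h = r sin θ − e = -14.539015 − 17 = -31.539015
x = r cos θ + √(L² − h²) = 21.554977 + 197.497571 = 219.052548

219.0525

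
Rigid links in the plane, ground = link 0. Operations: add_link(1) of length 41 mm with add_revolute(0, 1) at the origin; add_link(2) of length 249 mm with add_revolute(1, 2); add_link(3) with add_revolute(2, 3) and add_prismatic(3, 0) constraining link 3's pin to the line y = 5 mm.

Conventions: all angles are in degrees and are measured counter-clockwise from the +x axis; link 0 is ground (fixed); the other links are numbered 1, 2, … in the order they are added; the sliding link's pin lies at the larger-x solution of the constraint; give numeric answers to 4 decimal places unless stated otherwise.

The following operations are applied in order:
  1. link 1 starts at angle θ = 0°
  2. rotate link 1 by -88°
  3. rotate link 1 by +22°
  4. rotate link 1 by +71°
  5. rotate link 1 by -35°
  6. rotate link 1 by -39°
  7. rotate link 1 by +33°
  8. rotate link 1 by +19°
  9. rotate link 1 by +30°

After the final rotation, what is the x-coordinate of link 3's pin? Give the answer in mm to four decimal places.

geometry: r = 41 mm, L = 249 mm, e = 5 mm; θ starts at 0°
rotate link 1 by -88°: θ ← 0° -88° = -88°
rotate link 1 by +22°: θ ← -88° +22° = -66°
rotate link 1 by +71°: θ ← -66° +71° = 5°
rotate link 1 by -35°: θ ← 5° -35° = -30°
rotate link 1 by -39°: θ ← -30° -39° = -69°
rotate link 1 by +33°: θ ← -69° +33° = -36°
rotate link 1 by +19°: θ ← -36° +19° = -17°
rotate link 1 by +30°: θ ← -17° +30° = 13°
crank pin P = (r cos θ, r sin θ) = (39.949173, 9.222993)
h = r sin θ − e = 9.222993 − 5 = 4.222993
x = r cos θ + √(L² − h²) = 39.949173 + 248.964187 = 288.913359

288.9134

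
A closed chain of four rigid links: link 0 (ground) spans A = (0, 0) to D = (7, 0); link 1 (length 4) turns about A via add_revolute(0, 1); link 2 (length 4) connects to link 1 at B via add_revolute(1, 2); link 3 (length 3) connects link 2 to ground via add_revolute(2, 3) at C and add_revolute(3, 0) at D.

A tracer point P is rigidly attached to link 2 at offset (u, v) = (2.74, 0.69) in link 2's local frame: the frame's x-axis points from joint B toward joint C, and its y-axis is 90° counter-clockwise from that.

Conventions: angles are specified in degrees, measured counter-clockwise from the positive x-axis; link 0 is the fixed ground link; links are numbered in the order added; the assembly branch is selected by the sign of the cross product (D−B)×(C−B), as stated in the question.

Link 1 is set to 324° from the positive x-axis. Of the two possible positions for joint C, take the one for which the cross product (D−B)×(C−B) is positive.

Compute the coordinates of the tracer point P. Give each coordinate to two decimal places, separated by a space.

A=(0,0), D=(7.00,0)
B = A + 4.00·(cos324°, sin324°) = (3.2361, -2.3511)
|BD| = 4.4379
circle(B,4.00) ∩ circle(D,3.00): a=3.0076, h=2.6371
  candidates: C₊=(4.3898,1.4789) cross=11.703; C₋=(7.1840,-2.9944) cross=-11.703
  branch + wants cross > 0 → take C=(4.3898,1.4789) (cross=11.703)
ex = (C−B)/|BC| = (0.2884,0.9575); ey = (-0.9575,0.2884)
P = B + 2.74·ex + 0.69·ey = (3.3657,0.4714)

3.37 0.47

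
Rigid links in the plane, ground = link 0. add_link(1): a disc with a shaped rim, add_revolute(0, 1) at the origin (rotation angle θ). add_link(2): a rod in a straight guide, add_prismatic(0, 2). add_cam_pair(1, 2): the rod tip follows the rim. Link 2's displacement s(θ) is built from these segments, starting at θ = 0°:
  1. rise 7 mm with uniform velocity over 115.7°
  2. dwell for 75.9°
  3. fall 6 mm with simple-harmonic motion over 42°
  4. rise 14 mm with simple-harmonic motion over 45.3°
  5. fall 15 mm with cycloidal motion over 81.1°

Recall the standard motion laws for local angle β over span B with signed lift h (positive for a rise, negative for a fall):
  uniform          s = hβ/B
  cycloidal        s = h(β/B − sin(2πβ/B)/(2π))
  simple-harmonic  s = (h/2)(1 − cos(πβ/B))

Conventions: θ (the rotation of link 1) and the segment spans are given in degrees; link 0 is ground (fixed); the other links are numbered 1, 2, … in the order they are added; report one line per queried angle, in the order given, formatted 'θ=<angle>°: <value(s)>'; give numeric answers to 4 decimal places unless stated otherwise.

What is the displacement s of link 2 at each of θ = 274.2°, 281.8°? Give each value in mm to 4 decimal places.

segment 1 (0° to 115.7°, uniform, h = 7) is passed completely: s = 0.0000 + (7) = 7.0000
segment 2 (115.7° to 191.6°, dwell): s unchanged at 7.0000
segment 3 (191.6° to 233.6°, simple-harmonic, h = -6) is passed completely: s = 7.0000 + (-6) = 1.0000
θ = 274.2° falls in segment 4 (233.6° to 278.9°, simple-harmonic, h = 14): β = 274.2 − 233.6 = 40.6°, B = 45.3°; Δs = 14/2·(1 − cos(π·0.8962)) = 13.6314; s = 1.0000 + 13.6314 = 14.6314
segment 4 (233.6° to 278.9°, simple-harmonic, h = 14) is passed completely: s = 1.0000 + (14) = 15.0000
θ = 281.8° falls in segment 5 (278.9° to 360°, cycloidal, h = -15): β = 281.8 − 278.9 = 2.9°, B = 81.1°; Δs = -15·(0.0358 − sin(2π·0.0358)/(2π)) = -0.0045; s = 15.0000 − 0.0045 = 14.9955

θ=274.2°: 14.6314
θ=281.8°: 14.9955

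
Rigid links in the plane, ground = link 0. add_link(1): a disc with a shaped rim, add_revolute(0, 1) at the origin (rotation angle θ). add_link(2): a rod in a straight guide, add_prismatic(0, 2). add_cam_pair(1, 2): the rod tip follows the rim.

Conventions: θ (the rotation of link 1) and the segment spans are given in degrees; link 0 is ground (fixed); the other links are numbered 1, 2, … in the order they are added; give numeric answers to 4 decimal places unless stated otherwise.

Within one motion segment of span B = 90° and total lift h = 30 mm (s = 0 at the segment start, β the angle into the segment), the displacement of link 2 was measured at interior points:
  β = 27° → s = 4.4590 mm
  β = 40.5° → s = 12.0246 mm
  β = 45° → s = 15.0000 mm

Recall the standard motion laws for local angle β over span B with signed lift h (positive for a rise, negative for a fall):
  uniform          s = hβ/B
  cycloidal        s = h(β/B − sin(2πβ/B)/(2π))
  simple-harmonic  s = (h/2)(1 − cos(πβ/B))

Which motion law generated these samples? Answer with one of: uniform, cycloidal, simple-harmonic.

candidates at β/B = r: uniform s = h·r (linear in β); cycloidal s = h·(r − sin(2πr)/(2π)); simple-harmonic s = (h/2)(1 − cos(πr))
β=27°: printed 4.4590 | uniform 9.0000, cycloidal 4.4590, simple-harmonic 6.1832
β=40.5°: printed 12.0246 | uniform 13.5000, cycloidal 12.0246, simple-harmonic 12.6535
β=45°: printed 15.0000 | uniform 15.0000, cycloidal 15.0000, simple-harmonic 15.0000
only one law matches every sample → cycloidal

cycloidal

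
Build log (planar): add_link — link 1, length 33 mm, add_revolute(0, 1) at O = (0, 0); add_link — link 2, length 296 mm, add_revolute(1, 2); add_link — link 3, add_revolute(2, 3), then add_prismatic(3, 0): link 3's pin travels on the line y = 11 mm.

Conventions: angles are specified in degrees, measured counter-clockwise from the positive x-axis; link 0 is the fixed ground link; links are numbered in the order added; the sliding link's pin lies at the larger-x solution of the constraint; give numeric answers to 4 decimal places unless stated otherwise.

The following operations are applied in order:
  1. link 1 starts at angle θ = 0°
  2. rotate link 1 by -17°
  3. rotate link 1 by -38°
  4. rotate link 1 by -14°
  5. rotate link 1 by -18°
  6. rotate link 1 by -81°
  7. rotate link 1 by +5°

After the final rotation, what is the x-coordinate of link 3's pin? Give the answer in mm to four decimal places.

geometry: r = 33 mm, L = 296 mm, e = 11 mm; θ starts at 0°
rotate link 1 by -17°: θ ← 0° -17° = -17°
rotate link 1 by -38°: θ ← -17° -38° = -55°
rotate link 1 by -14°: θ ← -55° -14° = -69°
rotate link 1 by -18°: θ ← -69° -18° = -87°
rotate link 1 by -81°: θ ← -87° -81° = -168°
rotate link 1 by +5°: θ ← -168° +5° = -163°
crank pin P = (r cos θ, r sin θ) = (-31.558057, -9.648266)
h = r sin θ − e = -9.648266 − 11 = -20.648266
x = r cos θ + √(L² − h²) = -31.558057 + 295.278934 = 263.720877

263.7209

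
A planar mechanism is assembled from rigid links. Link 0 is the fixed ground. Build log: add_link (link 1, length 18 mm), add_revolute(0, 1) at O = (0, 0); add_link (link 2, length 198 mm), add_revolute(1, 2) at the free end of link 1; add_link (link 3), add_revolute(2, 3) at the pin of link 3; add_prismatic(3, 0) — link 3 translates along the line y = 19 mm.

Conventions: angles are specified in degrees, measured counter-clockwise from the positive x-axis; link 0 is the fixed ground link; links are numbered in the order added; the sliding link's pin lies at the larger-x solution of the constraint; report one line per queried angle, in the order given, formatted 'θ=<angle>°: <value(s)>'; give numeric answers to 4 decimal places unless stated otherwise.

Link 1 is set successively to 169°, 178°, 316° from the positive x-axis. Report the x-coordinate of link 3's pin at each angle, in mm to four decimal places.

geometry: r = 18 mm, L = 198 mm, e = 19 mm
θ=169°: crank pin P = (r cos θ, r sin θ) = (-17.669289, 3.434562)
θ=169°: h = r sin θ − e = 3.434562 − 19 = -15.565438
θ=169°: x = r cos θ + √(L² − h²) = -17.669289 + 197.387226 = 179.717937
θ=178°: crank pin P = (r cos θ, r sin θ) = (-17.989035, 0.628191)
θ=178°: h = r sin θ − e = 0.628191 − 19 = -18.371809
θ=178°: x = r cos θ + √(L² − h²) = -17.989035 + 197.145826 = 179.156791
θ=316°: crank pin P = (r cos θ, r sin θ) = (12.948116, -12.503851)
θ=316°: h = r sin θ − e = -12.503851 − 19 = -31.503851
θ=316°: x = r cos θ + √(L² − h²) = 12.948116 + 195.477639 = 208.425756

θ=169°: 179.7179
θ=178°: 179.1568
θ=316°: 208.4258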